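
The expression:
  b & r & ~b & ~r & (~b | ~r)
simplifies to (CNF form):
False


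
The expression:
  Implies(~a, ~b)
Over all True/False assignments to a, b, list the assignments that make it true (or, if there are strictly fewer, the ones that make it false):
is false only for:
  a=False, b=True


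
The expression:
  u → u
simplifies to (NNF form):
True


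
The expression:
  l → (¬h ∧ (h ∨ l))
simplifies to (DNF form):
¬h ∨ ¬l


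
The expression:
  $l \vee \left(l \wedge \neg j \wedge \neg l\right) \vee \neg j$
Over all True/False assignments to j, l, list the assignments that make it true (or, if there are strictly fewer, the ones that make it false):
is false only for:
  j=True, l=False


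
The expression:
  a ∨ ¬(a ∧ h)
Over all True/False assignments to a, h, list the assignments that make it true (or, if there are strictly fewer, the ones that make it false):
is always true.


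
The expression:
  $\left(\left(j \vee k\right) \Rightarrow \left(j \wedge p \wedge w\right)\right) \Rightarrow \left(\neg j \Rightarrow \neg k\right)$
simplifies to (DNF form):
$\text{True}$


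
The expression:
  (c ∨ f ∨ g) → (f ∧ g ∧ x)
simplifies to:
(f ∧ g ∧ x) ∨ (¬c ∧ ¬f ∧ ¬g)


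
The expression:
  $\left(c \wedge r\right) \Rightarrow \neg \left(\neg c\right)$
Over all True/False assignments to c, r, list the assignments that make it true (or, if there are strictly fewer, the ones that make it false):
is always true.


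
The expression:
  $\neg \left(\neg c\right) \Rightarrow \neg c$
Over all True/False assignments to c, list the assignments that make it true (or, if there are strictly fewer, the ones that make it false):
is true only for:
  c=False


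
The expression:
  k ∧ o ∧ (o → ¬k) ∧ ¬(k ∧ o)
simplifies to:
False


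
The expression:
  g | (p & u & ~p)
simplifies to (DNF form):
g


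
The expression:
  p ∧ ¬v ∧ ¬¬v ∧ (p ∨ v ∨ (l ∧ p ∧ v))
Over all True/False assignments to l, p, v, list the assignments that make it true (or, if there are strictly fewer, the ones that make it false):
is never true.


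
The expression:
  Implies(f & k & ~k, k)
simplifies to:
True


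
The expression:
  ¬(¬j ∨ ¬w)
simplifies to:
j ∧ w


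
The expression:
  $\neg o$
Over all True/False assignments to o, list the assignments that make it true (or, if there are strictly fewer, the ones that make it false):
is true only for:
  o=False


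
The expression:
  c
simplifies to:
c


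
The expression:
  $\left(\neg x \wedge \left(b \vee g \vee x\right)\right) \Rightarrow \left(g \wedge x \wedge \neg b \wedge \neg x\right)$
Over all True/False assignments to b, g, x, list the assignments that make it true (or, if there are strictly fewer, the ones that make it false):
is false only for:
  b=False, g=True, x=False;
  b=True, g=False, x=False;
  b=True, g=True, x=False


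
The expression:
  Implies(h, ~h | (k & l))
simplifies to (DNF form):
~h | (k & l)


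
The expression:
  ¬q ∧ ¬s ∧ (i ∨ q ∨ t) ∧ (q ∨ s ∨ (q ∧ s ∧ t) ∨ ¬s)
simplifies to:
¬q ∧ ¬s ∧ (i ∨ t)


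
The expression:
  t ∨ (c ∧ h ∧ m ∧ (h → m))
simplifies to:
t ∨ (c ∧ h ∧ m)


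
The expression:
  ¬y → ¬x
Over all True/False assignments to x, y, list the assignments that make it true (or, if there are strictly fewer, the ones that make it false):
is false only for:
  x=True, y=False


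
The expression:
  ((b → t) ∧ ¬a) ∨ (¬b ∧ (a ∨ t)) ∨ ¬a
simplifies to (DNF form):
¬a ∨ ¬b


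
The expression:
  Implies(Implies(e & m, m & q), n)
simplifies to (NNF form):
n | (e & m & ~q)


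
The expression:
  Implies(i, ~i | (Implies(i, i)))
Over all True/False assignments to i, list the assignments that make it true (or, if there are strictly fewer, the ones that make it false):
is always true.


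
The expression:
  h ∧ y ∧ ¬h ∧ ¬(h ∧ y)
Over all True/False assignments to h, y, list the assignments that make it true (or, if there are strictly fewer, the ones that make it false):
is never true.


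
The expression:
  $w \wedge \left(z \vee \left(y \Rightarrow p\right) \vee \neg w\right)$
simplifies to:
$w \wedge \left(p \vee z \vee \neg y\right)$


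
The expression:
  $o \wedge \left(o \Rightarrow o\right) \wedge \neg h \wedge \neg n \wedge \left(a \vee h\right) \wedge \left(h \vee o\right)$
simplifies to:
$a \wedge o \wedge \neg h \wedge \neg n$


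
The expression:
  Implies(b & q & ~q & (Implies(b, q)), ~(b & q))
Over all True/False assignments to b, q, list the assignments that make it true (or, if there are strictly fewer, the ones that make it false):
is always true.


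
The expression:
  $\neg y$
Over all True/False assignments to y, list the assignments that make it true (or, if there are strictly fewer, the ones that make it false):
is true only for:
  y=False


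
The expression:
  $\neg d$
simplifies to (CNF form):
$\neg d$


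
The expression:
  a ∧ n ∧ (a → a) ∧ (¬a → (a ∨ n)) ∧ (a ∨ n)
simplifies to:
a ∧ n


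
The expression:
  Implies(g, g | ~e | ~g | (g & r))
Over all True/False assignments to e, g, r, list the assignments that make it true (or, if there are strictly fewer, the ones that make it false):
is always true.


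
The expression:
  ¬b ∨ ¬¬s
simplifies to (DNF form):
s ∨ ¬b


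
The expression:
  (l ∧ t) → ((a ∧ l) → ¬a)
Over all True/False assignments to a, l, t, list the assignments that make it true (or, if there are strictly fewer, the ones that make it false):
is false only for:
  a=True, l=True, t=True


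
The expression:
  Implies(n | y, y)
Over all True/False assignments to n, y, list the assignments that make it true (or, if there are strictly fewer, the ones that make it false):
is false only for:
  n=True, y=False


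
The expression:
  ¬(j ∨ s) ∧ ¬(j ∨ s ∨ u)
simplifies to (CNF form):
¬j ∧ ¬s ∧ ¬u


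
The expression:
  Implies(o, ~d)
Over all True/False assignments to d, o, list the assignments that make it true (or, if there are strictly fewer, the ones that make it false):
is false only for:
  d=True, o=True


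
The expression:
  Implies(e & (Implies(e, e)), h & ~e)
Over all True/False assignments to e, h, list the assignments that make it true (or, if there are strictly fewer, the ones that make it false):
is true only for:
  e=False, h=False;
  e=False, h=True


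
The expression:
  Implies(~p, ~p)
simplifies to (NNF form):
True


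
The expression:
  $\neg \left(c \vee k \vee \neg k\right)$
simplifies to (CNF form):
$\text{False}$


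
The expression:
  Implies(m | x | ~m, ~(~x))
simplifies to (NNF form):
x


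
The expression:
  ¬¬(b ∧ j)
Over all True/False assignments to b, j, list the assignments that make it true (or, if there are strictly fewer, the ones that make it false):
is true only for:
  b=True, j=True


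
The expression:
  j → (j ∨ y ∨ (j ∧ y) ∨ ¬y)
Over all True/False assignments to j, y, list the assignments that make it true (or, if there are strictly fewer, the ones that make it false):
is always true.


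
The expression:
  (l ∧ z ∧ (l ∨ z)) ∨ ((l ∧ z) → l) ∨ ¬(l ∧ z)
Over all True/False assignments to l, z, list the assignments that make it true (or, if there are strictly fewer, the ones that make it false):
is always true.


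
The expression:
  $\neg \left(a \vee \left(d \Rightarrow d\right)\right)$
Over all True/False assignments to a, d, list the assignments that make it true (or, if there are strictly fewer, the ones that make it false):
is never true.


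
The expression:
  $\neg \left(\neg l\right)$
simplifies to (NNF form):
$l$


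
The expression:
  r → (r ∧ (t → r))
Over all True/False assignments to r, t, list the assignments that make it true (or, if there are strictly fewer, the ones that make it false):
is always true.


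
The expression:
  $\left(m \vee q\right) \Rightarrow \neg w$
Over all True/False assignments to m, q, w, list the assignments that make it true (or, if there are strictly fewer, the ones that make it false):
is false only for:
  m=False, q=True, w=True;
  m=True, q=False, w=True;
  m=True, q=True, w=True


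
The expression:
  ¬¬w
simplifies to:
w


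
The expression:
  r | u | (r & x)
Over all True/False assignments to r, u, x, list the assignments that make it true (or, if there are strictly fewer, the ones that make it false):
is false only for:
  r=False, u=False, x=False;
  r=False, u=False, x=True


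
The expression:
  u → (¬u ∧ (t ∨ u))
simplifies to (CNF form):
¬u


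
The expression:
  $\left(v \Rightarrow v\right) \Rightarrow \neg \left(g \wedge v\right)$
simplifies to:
$\neg g \vee \neg v$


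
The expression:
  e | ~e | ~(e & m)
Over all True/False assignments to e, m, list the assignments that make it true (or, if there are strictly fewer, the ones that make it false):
is always true.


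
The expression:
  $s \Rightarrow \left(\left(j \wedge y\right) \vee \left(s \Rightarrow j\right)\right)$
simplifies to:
$j \vee \neg s$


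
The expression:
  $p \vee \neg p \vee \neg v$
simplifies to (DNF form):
$\text{True}$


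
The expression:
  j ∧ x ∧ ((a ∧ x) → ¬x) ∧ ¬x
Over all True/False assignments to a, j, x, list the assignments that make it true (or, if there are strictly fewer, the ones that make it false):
is never true.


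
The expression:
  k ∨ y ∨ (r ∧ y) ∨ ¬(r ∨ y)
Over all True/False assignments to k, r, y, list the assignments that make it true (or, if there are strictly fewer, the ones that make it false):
is false only for:
  k=False, r=True, y=False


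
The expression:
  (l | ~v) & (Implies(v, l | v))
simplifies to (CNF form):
l | ~v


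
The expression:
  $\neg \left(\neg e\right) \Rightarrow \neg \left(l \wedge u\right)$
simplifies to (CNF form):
$\neg e \vee \neg l \vee \neg u$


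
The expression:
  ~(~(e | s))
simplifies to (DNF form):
e | s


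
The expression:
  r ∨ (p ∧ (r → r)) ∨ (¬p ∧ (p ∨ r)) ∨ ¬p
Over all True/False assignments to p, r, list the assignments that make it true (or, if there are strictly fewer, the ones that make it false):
is always true.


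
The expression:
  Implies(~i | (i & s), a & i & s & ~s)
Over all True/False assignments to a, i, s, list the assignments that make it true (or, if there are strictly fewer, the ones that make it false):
is true only for:
  a=False, i=True, s=False;
  a=True, i=True, s=False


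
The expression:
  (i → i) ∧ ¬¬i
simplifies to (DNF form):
i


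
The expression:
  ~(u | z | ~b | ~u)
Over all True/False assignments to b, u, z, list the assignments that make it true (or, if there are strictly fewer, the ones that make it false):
is never true.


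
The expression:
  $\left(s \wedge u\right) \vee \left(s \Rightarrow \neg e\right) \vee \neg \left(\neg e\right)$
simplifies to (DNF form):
$\text{True}$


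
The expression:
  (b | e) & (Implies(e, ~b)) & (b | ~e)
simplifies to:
b & ~e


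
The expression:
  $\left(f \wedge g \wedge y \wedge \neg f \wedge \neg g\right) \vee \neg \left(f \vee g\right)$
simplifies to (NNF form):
$\neg f \wedge \neg g$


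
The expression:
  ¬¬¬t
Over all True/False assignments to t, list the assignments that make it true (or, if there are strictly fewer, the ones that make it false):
is true only for:
  t=False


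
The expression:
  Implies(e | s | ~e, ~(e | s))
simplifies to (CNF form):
~e & ~s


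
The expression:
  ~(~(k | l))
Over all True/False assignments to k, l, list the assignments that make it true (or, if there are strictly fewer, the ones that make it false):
is false only for:
  k=False, l=False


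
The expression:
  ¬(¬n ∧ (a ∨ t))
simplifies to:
n ∨ (¬a ∧ ¬t)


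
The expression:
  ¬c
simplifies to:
¬c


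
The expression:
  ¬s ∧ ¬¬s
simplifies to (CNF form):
False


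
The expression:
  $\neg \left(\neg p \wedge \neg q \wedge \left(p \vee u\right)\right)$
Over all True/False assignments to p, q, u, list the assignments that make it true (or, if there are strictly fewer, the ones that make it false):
is false only for:
  p=False, q=False, u=True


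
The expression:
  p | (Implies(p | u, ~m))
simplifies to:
p | ~m | ~u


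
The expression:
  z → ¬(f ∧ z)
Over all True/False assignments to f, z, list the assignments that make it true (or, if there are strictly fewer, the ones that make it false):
is false only for:
  f=True, z=True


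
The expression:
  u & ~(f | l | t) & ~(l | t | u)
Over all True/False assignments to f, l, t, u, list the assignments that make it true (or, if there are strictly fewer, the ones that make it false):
is never true.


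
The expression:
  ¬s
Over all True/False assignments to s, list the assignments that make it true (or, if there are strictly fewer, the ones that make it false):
is true only for:
  s=False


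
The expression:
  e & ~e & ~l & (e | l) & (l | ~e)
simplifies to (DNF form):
False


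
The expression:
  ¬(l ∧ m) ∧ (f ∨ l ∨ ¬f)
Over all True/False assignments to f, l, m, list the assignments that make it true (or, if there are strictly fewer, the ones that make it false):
is false only for:
  f=False, l=True, m=True;
  f=True, l=True, m=True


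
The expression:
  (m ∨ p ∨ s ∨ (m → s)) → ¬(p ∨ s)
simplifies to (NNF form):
¬p ∧ ¬s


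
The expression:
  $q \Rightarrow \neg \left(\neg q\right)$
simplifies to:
$\text{True}$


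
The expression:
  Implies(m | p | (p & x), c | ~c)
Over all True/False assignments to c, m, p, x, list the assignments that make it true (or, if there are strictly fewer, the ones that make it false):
is always true.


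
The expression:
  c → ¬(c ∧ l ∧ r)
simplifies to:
¬c ∨ ¬l ∨ ¬r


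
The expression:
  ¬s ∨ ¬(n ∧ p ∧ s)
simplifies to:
¬n ∨ ¬p ∨ ¬s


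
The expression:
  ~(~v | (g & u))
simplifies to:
v & (~g | ~u)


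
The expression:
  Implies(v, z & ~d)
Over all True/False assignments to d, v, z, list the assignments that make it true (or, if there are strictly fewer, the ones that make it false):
is false only for:
  d=False, v=True, z=False;
  d=True, v=True, z=False;
  d=True, v=True, z=True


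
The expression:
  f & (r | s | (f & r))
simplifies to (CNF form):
f & (r | s)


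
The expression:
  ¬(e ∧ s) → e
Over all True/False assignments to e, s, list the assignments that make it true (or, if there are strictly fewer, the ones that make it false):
is true only for:
  e=True, s=False;
  e=True, s=True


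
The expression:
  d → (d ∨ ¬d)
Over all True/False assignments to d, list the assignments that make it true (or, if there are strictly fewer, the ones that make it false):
is always true.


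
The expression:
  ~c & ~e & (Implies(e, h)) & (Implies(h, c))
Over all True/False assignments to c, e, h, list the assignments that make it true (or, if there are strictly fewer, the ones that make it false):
is true only for:
  c=False, e=False, h=False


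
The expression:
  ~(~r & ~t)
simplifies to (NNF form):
r | t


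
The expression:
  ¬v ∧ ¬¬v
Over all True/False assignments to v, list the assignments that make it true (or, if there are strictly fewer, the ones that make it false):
is never true.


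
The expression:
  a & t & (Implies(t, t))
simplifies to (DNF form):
a & t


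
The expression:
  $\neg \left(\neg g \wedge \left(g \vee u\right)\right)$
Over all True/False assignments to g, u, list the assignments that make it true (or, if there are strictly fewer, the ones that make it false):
is false only for:
  g=False, u=True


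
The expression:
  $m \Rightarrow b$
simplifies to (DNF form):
$b \vee \neg m$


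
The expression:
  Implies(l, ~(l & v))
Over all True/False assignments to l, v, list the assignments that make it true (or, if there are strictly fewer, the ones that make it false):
is false only for:
  l=True, v=True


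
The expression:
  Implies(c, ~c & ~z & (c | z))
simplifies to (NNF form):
~c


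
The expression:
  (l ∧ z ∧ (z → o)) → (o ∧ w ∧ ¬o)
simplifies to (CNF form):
¬l ∨ ¬o ∨ ¬z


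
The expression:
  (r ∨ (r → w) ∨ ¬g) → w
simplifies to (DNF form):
w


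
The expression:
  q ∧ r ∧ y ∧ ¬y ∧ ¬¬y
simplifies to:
False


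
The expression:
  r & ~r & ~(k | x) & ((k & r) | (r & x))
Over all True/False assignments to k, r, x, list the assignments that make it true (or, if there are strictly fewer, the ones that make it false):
is never true.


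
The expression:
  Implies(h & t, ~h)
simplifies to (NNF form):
~h | ~t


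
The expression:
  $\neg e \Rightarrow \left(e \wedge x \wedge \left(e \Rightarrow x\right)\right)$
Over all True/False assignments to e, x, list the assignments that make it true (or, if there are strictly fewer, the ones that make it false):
is true only for:
  e=True, x=False;
  e=True, x=True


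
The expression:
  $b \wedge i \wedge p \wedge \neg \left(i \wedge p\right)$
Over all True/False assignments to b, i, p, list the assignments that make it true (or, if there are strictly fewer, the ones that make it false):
is never true.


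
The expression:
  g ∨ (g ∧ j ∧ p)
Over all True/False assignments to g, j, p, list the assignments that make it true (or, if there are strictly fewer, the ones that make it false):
is true only for:
  g=True, j=False, p=False;
  g=True, j=False, p=True;
  g=True, j=True, p=False;
  g=True, j=True, p=True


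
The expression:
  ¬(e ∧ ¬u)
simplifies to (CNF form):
u ∨ ¬e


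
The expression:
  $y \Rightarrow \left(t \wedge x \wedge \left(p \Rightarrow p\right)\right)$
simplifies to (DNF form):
$\left(t \wedge x\right) \vee \neg y$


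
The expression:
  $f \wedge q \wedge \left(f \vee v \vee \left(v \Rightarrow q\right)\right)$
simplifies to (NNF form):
$f \wedge q$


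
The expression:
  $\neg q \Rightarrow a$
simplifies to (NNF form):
$a \vee q$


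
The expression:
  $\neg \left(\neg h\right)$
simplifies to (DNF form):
$h$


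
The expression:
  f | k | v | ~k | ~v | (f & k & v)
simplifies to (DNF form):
True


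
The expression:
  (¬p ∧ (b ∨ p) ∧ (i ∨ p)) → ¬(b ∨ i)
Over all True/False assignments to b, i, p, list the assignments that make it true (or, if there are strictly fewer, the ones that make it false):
is false only for:
  b=True, i=True, p=False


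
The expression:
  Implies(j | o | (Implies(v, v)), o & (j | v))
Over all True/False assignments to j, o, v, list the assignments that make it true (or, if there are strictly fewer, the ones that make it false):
is true only for:
  j=False, o=True, v=True;
  j=True, o=True, v=False;
  j=True, o=True, v=True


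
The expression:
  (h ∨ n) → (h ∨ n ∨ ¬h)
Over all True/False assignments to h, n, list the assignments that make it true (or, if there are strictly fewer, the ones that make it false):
is always true.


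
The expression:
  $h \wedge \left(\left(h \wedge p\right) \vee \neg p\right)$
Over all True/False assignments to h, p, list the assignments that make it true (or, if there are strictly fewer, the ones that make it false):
is true only for:
  h=True, p=False;
  h=True, p=True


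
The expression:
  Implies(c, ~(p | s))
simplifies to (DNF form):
~c | (~p & ~s)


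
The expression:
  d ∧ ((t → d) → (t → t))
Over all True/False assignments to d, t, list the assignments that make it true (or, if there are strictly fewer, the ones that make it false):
is true only for:
  d=True, t=False;
  d=True, t=True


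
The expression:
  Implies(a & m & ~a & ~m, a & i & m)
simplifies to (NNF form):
True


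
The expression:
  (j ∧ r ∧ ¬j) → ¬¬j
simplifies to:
True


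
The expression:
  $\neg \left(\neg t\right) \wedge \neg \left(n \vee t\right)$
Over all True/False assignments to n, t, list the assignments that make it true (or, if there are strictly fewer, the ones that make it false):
is never true.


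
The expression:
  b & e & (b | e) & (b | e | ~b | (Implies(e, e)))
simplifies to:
b & e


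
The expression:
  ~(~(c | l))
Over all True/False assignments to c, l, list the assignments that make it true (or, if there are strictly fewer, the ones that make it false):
is false only for:
  c=False, l=False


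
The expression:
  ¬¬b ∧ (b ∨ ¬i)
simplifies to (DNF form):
b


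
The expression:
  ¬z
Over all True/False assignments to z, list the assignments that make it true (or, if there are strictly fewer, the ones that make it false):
is true only for:
  z=False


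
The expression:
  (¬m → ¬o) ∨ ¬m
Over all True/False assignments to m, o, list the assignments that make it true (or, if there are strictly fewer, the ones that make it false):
is always true.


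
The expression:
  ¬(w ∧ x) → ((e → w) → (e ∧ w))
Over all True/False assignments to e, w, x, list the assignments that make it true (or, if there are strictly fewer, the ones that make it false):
is false only for:
  e=False, w=False, x=False;
  e=False, w=False, x=True;
  e=False, w=True, x=False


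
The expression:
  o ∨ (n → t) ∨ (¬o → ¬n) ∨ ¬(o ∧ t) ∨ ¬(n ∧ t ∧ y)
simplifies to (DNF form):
True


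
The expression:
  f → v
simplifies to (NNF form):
v ∨ ¬f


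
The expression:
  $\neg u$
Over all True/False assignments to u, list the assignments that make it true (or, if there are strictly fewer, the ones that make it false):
is true only for:
  u=False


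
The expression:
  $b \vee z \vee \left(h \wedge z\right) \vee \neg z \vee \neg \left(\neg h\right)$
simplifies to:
$\text{True}$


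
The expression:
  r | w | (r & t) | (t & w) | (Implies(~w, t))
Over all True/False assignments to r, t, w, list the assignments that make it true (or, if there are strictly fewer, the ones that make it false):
is false only for:
  r=False, t=False, w=False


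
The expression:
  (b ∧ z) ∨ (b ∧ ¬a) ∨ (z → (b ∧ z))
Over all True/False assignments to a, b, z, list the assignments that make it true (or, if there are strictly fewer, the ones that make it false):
is false only for:
  a=False, b=False, z=True;
  a=True, b=False, z=True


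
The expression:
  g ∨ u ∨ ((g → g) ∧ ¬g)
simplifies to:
True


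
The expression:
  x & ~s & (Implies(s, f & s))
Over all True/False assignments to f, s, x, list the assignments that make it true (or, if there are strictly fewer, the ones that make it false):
is true only for:
  f=False, s=False, x=True;
  f=True, s=False, x=True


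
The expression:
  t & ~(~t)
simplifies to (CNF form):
t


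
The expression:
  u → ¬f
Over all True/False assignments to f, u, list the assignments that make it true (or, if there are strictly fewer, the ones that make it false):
is false only for:
  f=True, u=True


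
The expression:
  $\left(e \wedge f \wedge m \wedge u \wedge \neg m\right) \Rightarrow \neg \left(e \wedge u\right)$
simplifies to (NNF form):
$\text{True}$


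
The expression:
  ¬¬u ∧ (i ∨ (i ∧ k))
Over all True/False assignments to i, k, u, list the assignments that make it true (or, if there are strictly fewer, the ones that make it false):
is true only for:
  i=True, k=False, u=True;
  i=True, k=True, u=True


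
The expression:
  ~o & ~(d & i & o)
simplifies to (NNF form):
~o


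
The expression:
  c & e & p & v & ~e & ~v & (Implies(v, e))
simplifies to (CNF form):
False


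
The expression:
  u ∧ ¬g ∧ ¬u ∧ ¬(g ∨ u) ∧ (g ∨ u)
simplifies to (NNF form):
False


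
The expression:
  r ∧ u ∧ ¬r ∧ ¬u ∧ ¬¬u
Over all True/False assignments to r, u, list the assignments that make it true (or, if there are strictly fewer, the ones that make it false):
is never true.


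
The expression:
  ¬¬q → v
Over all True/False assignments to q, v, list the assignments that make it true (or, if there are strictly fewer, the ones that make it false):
is false only for:
  q=True, v=False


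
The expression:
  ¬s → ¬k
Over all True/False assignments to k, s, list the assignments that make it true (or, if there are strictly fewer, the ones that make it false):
is false only for:
  k=True, s=False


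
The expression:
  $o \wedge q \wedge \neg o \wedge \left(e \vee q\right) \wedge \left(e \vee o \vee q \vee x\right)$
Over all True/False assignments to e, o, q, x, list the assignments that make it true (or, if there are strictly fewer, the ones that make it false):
is never true.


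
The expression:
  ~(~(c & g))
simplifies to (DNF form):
c & g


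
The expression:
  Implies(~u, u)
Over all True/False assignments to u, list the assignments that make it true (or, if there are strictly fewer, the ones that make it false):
is true only for:
  u=True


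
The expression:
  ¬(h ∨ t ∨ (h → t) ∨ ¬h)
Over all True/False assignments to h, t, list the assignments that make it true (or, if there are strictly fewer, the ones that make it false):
is never true.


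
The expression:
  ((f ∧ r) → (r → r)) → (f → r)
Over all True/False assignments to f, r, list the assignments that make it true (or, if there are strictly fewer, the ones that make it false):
is false only for:
  f=True, r=False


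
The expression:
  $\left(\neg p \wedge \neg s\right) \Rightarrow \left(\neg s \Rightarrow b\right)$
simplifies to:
$b \vee p \vee s$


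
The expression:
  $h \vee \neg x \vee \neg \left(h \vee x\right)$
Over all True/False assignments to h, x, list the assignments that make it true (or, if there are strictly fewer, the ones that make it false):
is false only for:
  h=False, x=True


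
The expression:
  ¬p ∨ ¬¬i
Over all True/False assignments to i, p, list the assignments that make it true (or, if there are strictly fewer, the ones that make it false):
is false only for:
  i=False, p=True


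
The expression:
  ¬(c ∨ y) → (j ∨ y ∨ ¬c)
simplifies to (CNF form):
True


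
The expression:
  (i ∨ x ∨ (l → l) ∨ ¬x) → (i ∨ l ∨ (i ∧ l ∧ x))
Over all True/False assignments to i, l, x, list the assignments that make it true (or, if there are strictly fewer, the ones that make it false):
is false only for:
  i=False, l=False, x=False;
  i=False, l=False, x=True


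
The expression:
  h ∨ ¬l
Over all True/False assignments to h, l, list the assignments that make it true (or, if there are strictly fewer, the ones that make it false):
is false only for:
  h=False, l=True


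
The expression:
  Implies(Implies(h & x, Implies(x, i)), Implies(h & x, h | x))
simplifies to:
True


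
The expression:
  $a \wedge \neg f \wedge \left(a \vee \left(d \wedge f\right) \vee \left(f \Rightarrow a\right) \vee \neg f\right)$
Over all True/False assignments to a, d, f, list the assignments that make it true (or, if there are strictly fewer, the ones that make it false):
is true only for:
  a=True, d=False, f=False;
  a=True, d=True, f=False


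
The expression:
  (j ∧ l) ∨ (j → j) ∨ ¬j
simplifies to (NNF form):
True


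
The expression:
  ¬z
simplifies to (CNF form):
¬z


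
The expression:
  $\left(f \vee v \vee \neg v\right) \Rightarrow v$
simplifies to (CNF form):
$v$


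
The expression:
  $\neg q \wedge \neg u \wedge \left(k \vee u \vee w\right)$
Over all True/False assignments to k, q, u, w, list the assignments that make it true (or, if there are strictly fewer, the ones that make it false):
is true only for:
  k=False, q=False, u=False, w=True;
  k=True, q=False, u=False, w=False;
  k=True, q=False, u=False, w=True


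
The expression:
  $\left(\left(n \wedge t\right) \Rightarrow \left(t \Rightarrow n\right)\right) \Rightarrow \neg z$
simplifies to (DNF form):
$\neg z$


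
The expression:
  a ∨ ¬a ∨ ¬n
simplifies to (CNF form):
True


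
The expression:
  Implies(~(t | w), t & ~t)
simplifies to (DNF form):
t | w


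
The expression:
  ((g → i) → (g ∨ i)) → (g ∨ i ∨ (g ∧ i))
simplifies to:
True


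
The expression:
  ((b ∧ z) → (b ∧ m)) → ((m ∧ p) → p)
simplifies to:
True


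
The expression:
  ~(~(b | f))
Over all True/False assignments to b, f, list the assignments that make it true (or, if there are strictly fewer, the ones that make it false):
is false only for:
  b=False, f=False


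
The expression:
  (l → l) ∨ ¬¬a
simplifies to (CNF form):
True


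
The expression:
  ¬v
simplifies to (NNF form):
¬v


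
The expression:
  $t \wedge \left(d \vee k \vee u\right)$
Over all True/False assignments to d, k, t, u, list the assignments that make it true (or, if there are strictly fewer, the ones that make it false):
is true only for:
  d=False, k=False, t=True, u=True;
  d=False, k=True, t=True, u=False;
  d=False, k=True, t=True, u=True;
  d=True, k=False, t=True, u=False;
  d=True, k=False, t=True, u=True;
  d=True, k=True, t=True, u=False;
  d=True, k=True, t=True, u=True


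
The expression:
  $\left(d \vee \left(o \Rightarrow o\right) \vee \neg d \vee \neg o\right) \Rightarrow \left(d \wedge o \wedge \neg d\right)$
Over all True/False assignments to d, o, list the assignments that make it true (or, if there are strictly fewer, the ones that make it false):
is never true.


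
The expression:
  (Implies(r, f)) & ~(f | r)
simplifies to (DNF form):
~f & ~r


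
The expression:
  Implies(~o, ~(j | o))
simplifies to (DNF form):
o | ~j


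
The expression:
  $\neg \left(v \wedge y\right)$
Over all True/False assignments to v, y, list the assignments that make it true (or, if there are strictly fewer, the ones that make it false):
is false only for:
  v=True, y=True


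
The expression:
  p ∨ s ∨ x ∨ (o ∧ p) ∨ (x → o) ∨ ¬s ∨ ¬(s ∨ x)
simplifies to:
True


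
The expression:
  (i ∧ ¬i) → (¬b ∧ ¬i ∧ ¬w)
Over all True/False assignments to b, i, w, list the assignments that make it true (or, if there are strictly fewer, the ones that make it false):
is always true.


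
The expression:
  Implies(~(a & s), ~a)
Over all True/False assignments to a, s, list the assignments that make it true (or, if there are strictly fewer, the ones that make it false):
is false only for:
  a=True, s=False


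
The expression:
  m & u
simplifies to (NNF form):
m & u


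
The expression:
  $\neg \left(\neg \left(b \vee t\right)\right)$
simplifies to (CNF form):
$b \vee t$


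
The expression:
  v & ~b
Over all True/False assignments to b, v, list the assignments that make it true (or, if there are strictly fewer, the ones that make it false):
is true only for:
  b=False, v=True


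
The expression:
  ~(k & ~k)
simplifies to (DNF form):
True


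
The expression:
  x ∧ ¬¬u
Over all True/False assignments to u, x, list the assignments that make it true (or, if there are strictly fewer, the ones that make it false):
is true only for:
  u=True, x=True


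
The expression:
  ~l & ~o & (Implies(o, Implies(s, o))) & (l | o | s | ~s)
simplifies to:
~l & ~o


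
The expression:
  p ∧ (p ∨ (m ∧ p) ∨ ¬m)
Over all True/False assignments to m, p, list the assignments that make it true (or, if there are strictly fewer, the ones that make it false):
is true only for:
  m=False, p=True;
  m=True, p=True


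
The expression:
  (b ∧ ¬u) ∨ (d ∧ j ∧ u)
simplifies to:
(b ∧ ¬u) ∨ (d ∧ j ∧ u)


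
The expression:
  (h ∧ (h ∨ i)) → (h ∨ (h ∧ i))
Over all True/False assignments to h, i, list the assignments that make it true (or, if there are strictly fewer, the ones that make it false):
is always true.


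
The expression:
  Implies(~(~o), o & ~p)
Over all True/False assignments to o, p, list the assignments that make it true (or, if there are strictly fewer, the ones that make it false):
is false only for:
  o=True, p=True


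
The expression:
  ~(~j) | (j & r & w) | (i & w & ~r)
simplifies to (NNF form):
j | (i & w & ~r)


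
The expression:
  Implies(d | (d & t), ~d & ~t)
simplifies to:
~d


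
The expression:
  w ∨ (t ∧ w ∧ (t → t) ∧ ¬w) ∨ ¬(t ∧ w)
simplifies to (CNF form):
True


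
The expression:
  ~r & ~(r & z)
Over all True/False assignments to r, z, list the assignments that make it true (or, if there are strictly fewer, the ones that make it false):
is true only for:
  r=False, z=False;
  r=False, z=True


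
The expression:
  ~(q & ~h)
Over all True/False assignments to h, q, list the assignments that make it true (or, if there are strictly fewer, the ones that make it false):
is false only for:
  h=False, q=True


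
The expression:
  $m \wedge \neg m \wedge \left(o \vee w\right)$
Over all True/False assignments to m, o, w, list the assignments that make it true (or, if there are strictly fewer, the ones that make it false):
is never true.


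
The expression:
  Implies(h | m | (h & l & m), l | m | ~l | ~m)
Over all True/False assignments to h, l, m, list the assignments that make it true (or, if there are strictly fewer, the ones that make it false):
is always true.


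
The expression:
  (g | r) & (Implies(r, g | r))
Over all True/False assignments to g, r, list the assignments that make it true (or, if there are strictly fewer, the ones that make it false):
is false only for:
  g=False, r=False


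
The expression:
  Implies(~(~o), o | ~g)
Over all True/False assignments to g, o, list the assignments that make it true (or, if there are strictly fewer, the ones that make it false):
is always true.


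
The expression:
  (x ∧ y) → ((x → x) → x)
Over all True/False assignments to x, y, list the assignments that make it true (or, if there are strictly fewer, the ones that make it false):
is always true.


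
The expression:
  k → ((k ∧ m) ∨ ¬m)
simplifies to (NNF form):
True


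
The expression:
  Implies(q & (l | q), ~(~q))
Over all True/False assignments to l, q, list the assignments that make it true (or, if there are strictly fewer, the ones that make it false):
is always true.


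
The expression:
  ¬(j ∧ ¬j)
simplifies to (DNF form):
True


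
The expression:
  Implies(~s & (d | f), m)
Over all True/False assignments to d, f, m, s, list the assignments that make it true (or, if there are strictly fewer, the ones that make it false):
is false only for:
  d=False, f=True, m=False, s=False;
  d=True, f=False, m=False, s=False;
  d=True, f=True, m=False, s=False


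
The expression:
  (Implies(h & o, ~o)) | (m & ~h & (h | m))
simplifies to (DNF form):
~h | ~o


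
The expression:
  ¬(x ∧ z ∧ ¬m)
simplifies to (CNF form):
m ∨ ¬x ∨ ¬z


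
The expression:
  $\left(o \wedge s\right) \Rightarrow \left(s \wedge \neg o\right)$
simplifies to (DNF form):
$\neg o \vee \neg s$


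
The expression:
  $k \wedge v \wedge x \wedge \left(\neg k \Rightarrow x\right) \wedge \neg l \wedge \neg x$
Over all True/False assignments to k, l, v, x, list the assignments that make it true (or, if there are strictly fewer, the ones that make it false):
is never true.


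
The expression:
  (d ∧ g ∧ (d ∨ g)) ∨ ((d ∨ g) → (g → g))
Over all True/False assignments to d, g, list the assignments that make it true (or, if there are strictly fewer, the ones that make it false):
is always true.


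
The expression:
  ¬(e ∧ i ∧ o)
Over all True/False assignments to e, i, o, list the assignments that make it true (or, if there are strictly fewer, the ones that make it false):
is false only for:
  e=True, i=True, o=True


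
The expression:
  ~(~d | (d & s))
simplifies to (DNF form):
d & ~s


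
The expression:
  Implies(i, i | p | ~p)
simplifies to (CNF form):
True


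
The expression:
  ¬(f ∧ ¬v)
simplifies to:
v ∨ ¬f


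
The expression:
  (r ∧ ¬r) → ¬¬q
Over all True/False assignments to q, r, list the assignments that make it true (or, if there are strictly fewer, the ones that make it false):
is always true.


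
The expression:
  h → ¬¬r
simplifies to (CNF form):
r ∨ ¬h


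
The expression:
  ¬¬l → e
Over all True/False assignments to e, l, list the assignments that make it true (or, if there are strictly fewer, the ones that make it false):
is false only for:
  e=False, l=True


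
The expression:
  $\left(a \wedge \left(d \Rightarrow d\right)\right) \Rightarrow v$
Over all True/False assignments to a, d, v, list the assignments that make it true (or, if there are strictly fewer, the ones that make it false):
is false only for:
  a=True, d=False, v=False;
  a=True, d=True, v=False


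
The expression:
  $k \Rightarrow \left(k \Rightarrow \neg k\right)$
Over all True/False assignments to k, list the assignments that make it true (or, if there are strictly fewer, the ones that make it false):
is true only for:
  k=False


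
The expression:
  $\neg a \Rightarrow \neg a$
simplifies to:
$\text{True}$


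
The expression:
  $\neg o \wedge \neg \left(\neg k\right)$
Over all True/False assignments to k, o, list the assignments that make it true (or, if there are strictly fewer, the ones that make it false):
is true only for:
  k=True, o=False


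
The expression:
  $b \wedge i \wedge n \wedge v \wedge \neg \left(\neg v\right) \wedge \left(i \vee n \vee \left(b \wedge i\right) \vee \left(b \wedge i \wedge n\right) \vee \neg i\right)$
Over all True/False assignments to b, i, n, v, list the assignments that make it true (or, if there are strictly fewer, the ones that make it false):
is true only for:
  b=True, i=True, n=True, v=True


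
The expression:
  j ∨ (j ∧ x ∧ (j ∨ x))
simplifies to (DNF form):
j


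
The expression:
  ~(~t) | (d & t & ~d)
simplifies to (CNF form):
t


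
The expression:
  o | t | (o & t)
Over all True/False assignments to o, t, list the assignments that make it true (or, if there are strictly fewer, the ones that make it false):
is false only for:
  o=False, t=False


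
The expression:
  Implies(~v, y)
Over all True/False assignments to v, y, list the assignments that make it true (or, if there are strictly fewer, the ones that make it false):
is false only for:
  v=False, y=False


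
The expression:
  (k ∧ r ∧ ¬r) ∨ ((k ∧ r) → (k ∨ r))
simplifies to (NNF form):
True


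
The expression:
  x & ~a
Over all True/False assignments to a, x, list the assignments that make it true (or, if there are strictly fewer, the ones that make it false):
is true only for:
  a=False, x=True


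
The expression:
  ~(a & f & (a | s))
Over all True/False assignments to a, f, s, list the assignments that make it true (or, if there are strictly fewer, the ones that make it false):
is false only for:
  a=True, f=True, s=False;
  a=True, f=True, s=True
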